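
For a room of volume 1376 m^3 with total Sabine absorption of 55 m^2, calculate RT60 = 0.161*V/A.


RT60 = 0.161 * 1376 / 55 = 4.0279 s


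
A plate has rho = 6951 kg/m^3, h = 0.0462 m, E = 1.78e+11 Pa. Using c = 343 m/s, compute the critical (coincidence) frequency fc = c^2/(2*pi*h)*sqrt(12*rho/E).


12*rho/E = 12*6951/1.78e+11 = 4.68607e-07
sqrt(12*rho/E) = sqrt(4.68607e-07) = 0.000684549
c^2/(2*pi*h) = 343^2/(2*pi*0.0462) = 405290
fc = 405290 * 0.000684549 = 277.44 Hz


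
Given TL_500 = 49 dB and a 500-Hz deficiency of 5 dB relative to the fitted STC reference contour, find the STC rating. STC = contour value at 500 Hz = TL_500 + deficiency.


By ASTM E413, STC = value of the fitted reference contour at 500 Hz.
Contour value at 500 Hz = TL_500 + deficiency = 49 + 5 = 54
STC = 54


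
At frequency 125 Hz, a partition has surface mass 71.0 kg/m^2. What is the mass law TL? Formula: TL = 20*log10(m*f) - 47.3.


m * f = 71.0 * 125 = 8875
20*log10(8875) = 78.9634 dB
TL = 78.9634 - 47.3 = 31.663 dB


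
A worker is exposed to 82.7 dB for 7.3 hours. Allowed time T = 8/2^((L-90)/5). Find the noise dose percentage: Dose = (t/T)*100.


T_allowed = 8 / 2^((82.7 - 90)/5) = 22.0087 hr
Dose = 7.3 / 22.0087 * 100 = 33.169 %


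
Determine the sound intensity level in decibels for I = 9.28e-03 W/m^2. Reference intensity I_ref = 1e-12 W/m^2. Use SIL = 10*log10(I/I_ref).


I / I_ref = 9.28e-03 / 1e-12 = 9.28e+09
SIL = 10 * log10(9.28e+09) = 99.675 dB


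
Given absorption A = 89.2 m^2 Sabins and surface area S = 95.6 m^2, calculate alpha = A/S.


Absorption coefficient = absorbed power / incident power
alpha = A / S = 89.2 / 95.6 = 0.93305


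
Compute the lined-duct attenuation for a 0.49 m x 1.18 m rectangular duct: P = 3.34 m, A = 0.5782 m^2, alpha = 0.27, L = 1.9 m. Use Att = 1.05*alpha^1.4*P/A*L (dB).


alpha^1.4 = 0.27^1.4 = 0.159922
Attenuation rate = 1.05 * alpha^1.4 * P / A
= 1.05 * 0.159922 * 3.34 / 0.5782 = 0.969987 dB/m
Total Att = 0.969987 * 1.9 = 1.843 dB


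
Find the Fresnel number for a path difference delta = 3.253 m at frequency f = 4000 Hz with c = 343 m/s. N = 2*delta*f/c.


N = 2*delta*f/c = 2*delta/lambda, where lambda = c/f
lambda = 343 / 4000 = 0.08575 m
N = 2 * 3.253 / 0.08575 = 75.872


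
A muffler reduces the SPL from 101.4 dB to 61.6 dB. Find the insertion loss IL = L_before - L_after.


Insertion loss = SPL without muffler - SPL with muffler
IL = 101.4 - 61.6 = 39.8 dB


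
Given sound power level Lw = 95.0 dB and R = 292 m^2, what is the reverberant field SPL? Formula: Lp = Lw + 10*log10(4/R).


4/R = 4/292 = 0.0136986
Lp = 95.0 + 10*log10(0.0136986) = 76.367 dB


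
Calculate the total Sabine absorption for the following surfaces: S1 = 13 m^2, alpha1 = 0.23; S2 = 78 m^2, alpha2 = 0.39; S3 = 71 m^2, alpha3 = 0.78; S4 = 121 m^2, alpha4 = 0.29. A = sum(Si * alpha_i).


13 * 0.23 = 2.99
78 * 0.39 = 30.42
71 * 0.78 = 55.38
121 * 0.29 = 35.09
A_total = 2.99 + 30.42 + 55.38 + 35.09 = 123.88 m^2


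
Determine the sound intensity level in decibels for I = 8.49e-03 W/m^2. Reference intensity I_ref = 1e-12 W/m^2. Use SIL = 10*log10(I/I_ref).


I / I_ref = 8.49e-03 / 1e-12 = 8.49e+09
SIL = 10 * log10(8.49e+09) = 99.289 dB


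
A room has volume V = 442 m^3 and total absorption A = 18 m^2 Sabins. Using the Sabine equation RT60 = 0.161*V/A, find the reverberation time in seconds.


RT60 = 0.161 * 442 / 18 = 3.9534 s


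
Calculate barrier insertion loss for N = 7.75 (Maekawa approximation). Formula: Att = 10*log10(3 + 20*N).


3 + 20*N = 3 + 20*7.75 = 158
Att = 10*log10(158) = 21.987 dB


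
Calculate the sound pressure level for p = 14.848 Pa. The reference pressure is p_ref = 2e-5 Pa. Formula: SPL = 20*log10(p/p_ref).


p / p_ref = 14.848 / 2e-5 = 742400
SPL = 20 * log10(742400) = 117.41 dB


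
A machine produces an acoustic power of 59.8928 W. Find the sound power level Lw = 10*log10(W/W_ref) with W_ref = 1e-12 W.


W / W_ref = 59.8928 / 1e-12 = 5.98928e+13
Lw = 10 * log10(5.98928e+13) = 137.77 dB


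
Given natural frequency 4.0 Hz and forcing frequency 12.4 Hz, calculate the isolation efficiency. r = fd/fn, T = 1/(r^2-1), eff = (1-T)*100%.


r = 12.4 / 4.0 = 3.1
r^2 - 1 = 3.1^2 - 1 = 8.61
T = 1/8.61 = 0.116144
Efficiency = (1 - 0.116144)*100 = 88.386 %


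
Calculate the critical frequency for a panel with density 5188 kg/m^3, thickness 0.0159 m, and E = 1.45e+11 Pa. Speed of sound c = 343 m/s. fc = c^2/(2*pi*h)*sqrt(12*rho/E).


12*rho/E = 12*5188/1.45e+11 = 4.29352e-07
sqrt(12*rho/E) = sqrt(4.29352e-07) = 0.00065525
c^2/(2*pi*h) = 343^2/(2*pi*0.0159) = 1.17764e+06
fc = 1.17764e+06 * 0.00065525 = 771.65 Hz


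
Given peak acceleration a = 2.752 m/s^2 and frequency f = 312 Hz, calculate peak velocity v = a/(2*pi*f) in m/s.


omega = 2*pi*f = 2*pi*312 = 1960.35 rad/s
v = a / omega = 2.752 / 1960.35 = 0.0014038 m/s


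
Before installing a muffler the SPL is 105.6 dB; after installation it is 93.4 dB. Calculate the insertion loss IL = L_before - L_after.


Insertion loss = SPL without muffler - SPL with muffler
IL = 105.6 - 93.4 = 12.2 dB


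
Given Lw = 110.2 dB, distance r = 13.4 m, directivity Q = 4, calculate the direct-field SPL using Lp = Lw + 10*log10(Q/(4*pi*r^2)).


4*pi*r^2 = 4*pi*13.4^2 = 2256.42 m^2
Q / (4*pi*r^2) = 4 / 2256.42 = 0.00177272
Lp = 110.2 + 10*log10(0.00177272) = 82.686 dB


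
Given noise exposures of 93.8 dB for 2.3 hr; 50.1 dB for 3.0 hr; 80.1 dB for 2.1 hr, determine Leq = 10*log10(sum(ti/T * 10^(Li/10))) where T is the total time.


T_total = 2.3 + 3.0 + 2.1 = 7.4 hr
(2.3/7.4) * 10^(93.8/10) = 7.45583e+08
(3.0/7.4) * 10^(50.1/10) = 41484.9
(2.1/7.4) * 10^(80.1/10) = 2.90394e+07
Sum = 7.45583e+08 + 41484.9 + 2.90394e+07 = 7.74664e+08
Leq = 10*log10(7.74664e+08) = 88.891 dB


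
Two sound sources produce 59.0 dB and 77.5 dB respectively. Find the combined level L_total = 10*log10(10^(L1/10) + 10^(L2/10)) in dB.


10^(59.0/10) = 794328
10^(77.5/10) = 5.62341e+07
Sum = 794328 + 5.62341e+07 = 5.70284e+07
L_total = 10*log10(5.70284e+07) = 77.561 dB


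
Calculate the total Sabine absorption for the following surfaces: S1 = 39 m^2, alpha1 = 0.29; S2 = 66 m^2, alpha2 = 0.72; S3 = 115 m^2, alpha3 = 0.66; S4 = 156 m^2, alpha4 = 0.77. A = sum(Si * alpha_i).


39 * 0.29 = 11.31
66 * 0.72 = 47.52
115 * 0.66 = 75.9
156 * 0.77 = 120.12
A_total = 11.31 + 47.52 + 75.9 + 120.12 = 254.85 m^2


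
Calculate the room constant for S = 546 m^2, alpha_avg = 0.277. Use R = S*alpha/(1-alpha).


R = 546 * 0.277 / (1 - 0.277) = 209.19 m^2


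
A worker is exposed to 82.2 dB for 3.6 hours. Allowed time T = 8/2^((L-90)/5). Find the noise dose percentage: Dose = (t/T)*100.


T_allowed = 8 / 2^((82.2 - 90)/5) = 23.5883 hr
Dose = 3.6 / 23.5883 * 100 = 15.262 %


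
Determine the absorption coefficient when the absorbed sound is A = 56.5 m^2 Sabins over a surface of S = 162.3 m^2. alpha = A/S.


Absorption coefficient = absorbed power / incident power
alpha = A / S = 56.5 / 162.3 = 0.34812


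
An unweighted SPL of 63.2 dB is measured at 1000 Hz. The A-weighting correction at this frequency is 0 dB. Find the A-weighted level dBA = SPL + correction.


A-weighting table: 1000 Hz -> 0 dB correction
SPL_A = SPL + correction = 63.2 + (0) = 63.2 dBA


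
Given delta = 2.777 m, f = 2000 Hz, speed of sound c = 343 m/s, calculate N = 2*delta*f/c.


N = 2*delta*f/c = 2*delta/lambda, where lambda = c/f
lambda = 343 / 2000 = 0.1715 m
N = 2 * 2.777 / 0.1715 = 32.385


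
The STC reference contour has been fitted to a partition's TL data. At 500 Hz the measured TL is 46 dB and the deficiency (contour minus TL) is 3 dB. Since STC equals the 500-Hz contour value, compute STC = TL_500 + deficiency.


By ASTM E413, STC = value of the fitted reference contour at 500 Hz.
Contour value at 500 Hz = TL_500 + deficiency = 46 + 3 = 49
STC = 49


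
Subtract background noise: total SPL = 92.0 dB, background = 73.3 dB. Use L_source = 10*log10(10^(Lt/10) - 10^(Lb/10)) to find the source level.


10^(92.0/10) = 1.58489e+09
10^(73.3/10) = 2.13796e+07
Difference = 1.58489e+09 - 2.13796e+07 = 1.56351e+09
L_source = 10*log10(1.56351e+09) = 91.941 dB


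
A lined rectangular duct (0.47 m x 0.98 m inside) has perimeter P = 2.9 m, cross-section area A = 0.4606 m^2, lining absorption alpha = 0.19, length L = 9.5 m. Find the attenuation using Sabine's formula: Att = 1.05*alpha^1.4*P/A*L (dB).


alpha^1.4 = 0.19^1.4 = 0.0977811
Attenuation rate = 1.05 * alpha^1.4 * P / A
= 1.05 * 0.0977811 * 2.9 / 0.4606 = 0.646425 dB/m
Total Att = 0.646425 * 9.5 = 6.141 dB


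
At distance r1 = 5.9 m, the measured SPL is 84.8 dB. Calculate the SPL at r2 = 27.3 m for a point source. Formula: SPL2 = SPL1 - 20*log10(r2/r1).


r2/r1 = 27.3/5.9 = 4.62712
Correction = 20*log10(4.62712) = 13.3062 dB
SPL2 = 84.8 - 13.3062 = 71.494 dB


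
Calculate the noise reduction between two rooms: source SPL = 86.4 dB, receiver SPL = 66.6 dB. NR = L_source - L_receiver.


NR = L_source - L_receiver (difference between source and receiving room levels)
NR = 86.4 - 66.6 = 19.8 dB


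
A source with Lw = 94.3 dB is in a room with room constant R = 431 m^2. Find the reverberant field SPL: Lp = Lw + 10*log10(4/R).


4/R = 4/431 = 0.00928074
Lp = 94.3 + 10*log10(0.00928074) = 73.976 dB


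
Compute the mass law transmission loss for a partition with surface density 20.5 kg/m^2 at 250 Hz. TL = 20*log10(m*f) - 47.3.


m * f = 20.5 * 250 = 5125
20*log10(5125) = 74.1939 dB
TL = 74.1939 - 47.3 = 26.894 dB


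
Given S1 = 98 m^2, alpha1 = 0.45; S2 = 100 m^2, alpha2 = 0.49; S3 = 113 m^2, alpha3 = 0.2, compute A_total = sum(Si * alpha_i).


98 * 0.45 = 44.1
100 * 0.49 = 49
113 * 0.2 = 22.6
A_total = 44.1 + 49 + 22.6 = 115.7 m^2


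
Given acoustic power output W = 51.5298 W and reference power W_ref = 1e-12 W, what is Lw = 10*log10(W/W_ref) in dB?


W / W_ref = 51.5298 / 1e-12 = 5.15298e+13
Lw = 10 * log10(5.15298e+13) = 137.12 dB


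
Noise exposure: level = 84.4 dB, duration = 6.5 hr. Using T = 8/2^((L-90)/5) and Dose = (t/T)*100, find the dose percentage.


T_allowed = 8 / 2^((84.4 - 90)/5) = 17.3878 hr
Dose = 6.5 / 17.3878 * 100 = 37.383 %


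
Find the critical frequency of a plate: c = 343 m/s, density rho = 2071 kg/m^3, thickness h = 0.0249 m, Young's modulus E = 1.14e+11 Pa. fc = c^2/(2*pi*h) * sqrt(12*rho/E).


12*rho/E = 12*2071/1.14e+11 = 2.18e-07
sqrt(12*rho/E) = sqrt(2.18e-07) = 0.000466905
c^2/(2*pi*h) = 343^2/(2*pi*0.0249) = 751985
fc = 751985 * 0.000466905 = 351.11 Hz


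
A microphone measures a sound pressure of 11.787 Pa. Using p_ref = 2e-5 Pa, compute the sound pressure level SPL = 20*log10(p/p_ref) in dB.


p / p_ref = 11.787 / 2e-5 = 589350
SPL = 20 * log10(589350) = 115.41 dB


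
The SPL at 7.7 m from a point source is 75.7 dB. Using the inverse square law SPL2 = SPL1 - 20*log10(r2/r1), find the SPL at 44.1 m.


r2/r1 = 44.1/7.7 = 5.72727
Correction = 20*log10(5.72727) = 15.159 dB
SPL2 = 75.7 - 15.159 = 60.541 dB


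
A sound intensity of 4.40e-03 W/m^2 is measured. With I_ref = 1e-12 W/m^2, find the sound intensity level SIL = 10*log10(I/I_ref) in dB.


I / I_ref = 4.40e-03 / 1e-12 = 4.4e+09
SIL = 10 * log10(4.4e+09) = 96.435 dB


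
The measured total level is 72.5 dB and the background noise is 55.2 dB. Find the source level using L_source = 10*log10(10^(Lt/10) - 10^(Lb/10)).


10^(72.5/10) = 1.77828e+07
10^(55.2/10) = 331131
Difference = 1.77828e+07 - 331131 = 1.74517e+07
L_source = 10*log10(1.74517e+07) = 72.418 dB


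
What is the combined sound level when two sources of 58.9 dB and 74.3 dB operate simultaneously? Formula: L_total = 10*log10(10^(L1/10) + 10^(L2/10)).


10^(58.9/10) = 776247
10^(74.3/10) = 2.69153e+07
Sum = 776247 + 2.69153e+07 = 2.76915e+07
L_total = 10*log10(2.76915e+07) = 74.423 dB


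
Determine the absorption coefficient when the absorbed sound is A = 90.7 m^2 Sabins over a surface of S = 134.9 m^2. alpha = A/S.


Absorption coefficient = absorbed power / incident power
alpha = A / S = 90.7 / 134.9 = 0.67235


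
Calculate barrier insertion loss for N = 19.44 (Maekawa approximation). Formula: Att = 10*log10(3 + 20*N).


3 + 20*N = 3 + 20*19.44 = 391.8
Att = 10*log10(391.8) = 25.931 dB


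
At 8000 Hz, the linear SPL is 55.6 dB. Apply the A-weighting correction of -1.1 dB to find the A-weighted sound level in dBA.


A-weighting table: 8000 Hz -> -1.1 dB correction
SPL_A = SPL + correction = 55.6 + (-1.1) = 54.5 dBA


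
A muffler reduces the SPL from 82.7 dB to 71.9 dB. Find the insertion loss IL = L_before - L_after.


Insertion loss = SPL without muffler - SPL with muffler
IL = 82.7 - 71.9 = 10.8 dB


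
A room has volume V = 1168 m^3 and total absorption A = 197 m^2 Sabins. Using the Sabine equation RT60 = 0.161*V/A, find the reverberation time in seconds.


RT60 = 0.161 * 1168 / 197 = 0.95456 s


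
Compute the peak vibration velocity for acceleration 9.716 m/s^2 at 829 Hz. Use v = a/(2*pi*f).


omega = 2*pi*f = 2*pi*829 = 5208.76 rad/s
v = a / omega = 9.716 / 5208.76 = 0.0018653 m/s


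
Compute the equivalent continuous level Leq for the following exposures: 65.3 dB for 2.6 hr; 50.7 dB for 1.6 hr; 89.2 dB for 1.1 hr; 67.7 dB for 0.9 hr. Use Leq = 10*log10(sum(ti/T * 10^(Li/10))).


T_total = 2.6 + 1.6 + 1.1 + 0.9 = 6.2 hr
(2.6/6.2) * 10^(65.3/10) = 1.42096e+06
(1.6/6.2) * 10^(50.7/10) = 30319.9
(1.1/6.2) * 10^(89.2/10) = 1.47571e+08
(0.9/6.2) * 10^(67.7/10) = 854773
Sum = 1.42096e+06 + 30319.9 + 1.47571e+08 + 854773 = 1.49877e+08
Leq = 10*log10(1.49877e+08) = 81.757 dB


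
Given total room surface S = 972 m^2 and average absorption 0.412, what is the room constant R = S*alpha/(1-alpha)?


R = 972 * 0.412 / (1 - 0.412) = 681.06 m^2


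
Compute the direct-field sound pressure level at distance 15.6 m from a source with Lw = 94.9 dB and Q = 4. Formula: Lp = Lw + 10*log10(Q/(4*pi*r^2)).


4*pi*r^2 = 4*pi*15.6^2 = 3058.15 m^2
Q / (4*pi*r^2) = 4 / 3058.15 = 0.00130798
Lp = 94.9 + 10*log10(0.00130798) = 66.066 dB


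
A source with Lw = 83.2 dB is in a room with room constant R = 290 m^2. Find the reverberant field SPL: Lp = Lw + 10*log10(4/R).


4/R = 4/290 = 0.0137931
Lp = 83.2 + 10*log10(0.0137931) = 64.597 dB


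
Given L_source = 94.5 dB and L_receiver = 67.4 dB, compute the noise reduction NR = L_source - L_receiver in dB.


NR = L_source - L_receiver (difference between source and receiving room levels)
NR = 94.5 - 67.4 = 27.1 dB


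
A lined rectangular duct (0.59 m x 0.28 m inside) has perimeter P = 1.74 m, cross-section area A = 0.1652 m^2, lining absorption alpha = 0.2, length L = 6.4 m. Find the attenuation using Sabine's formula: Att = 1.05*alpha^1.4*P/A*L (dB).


alpha^1.4 = 0.2^1.4 = 0.105061
Attenuation rate = 1.05 * alpha^1.4 * P / A
= 1.05 * 0.105061 * 1.74 / 0.1652 = 1.1619 dB/m
Total Att = 1.1619 * 6.4 = 7.4362 dB


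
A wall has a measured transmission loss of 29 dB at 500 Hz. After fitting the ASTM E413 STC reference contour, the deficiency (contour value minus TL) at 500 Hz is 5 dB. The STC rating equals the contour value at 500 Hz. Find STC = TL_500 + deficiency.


By ASTM E413, STC = value of the fitted reference contour at 500 Hz.
Contour value at 500 Hz = TL_500 + deficiency = 29 + 5 = 34
STC = 34


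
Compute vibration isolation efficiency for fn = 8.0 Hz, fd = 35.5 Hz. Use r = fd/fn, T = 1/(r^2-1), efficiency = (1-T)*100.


r = 35.5 / 8.0 = 4.4375
r^2 - 1 = 4.4375^2 - 1 = 18.6914
T = 1/18.6914 = 0.0535005
Efficiency = (1 - 0.0535005)*100 = 94.65 %


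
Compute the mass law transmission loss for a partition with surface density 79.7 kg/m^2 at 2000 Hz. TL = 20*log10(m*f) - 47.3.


m * f = 79.7 * 2000 = 159400
20*log10(159400) = 104.05 dB
TL = 104.05 - 47.3 = 56.75 dB


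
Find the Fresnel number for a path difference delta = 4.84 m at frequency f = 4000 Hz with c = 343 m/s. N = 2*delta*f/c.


N = 2*delta*f/c = 2*delta/lambda, where lambda = c/f
lambda = 343 / 4000 = 0.08575 m
N = 2 * 4.84 / 0.08575 = 112.89


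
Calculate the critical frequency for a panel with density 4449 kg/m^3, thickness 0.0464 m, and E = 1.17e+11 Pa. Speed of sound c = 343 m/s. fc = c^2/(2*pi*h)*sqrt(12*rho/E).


12*rho/E = 12*4449/1.17e+11 = 4.56308e-07
sqrt(12*rho/E) = sqrt(4.56308e-07) = 0.000675506
c^2/(2*pi*h) = 343^2/(2*pi*0.0464) = 403544
fc = 403544 * 0.000675506 = 272.6 Hz


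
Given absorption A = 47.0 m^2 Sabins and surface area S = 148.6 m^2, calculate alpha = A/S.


Absorption coefficient = absorbed power / incident power
alpha = A / S = 47.0 / 148.6 = 0.31629


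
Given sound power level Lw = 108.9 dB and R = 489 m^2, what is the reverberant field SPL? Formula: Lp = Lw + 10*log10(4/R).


4/R = 4/489 = 0.00817996
Lp = 108.9 + 10*log10(0.00817996) = 88.028 dB


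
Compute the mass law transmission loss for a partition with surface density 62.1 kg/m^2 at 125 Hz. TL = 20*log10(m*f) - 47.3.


m * f = 62.1 * 125 = 7762.5
20*log10(7762.5) = 77.8 dB
TL = 77.8 - 47.3 = 30.5 dB


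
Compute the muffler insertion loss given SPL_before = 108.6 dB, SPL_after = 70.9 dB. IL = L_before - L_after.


Insertion loss = SPL without muffler - SPL with muffler
IL = 108.6 - 70.9 = 37.7 dB


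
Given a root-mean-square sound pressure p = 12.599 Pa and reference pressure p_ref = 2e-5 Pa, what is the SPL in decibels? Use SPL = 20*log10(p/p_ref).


p / p_ref = 12.599 / 2e-5 = 629950
SPL = 20 * log10(629950) = 115.99 dB


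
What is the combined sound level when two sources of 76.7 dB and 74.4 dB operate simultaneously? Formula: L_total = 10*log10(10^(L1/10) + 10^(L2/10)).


10^(76.7/10) = 4.67735e+07
10^(74.4/10) = 2.75423e+07
Sum = 4.67735e+07 + 2.75423e+07 = 7.43158e+07
L_total = 10*log10(7.43158e+07) = 78.711 dB


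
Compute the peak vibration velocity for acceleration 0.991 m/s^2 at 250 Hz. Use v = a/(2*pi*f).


omega = 2*pi*f = 2*pi*250 = 1570.8 rad/s
v = a / omega = 0.991 / 1570.8 = 0.00063089 m/s


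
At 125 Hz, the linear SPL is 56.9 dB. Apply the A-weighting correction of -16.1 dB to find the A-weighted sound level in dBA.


A-weighting table: 125 Hz -> -16.1 dB correction
SPL_A = SPL + correction = 56.9 + (-16.1) = 40.8 dBA


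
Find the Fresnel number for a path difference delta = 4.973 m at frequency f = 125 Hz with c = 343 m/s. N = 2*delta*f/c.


N = 2*delta*f/c = 2*delta/lambda, where lambda = c/f
lambda = 343 / 125 = 2.744 m
N = 2 * 4.973 / 2.744 = 3.6246


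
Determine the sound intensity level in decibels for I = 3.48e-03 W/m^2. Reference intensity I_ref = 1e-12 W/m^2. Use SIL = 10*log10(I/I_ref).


I / I_ref = 3.48e-03 / 1e-12 = 3.48e+09
SIL = 10 * log10(3.48e+09) = 95.416 dB


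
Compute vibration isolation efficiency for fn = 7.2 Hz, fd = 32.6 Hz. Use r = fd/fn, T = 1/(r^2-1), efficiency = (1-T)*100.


r = 32.6 / 7.2 = 4.52778
r^2 - 1 = 4.52778^2 - 1 = 19.5008
T = 1/19.5008 = 0.0512799
Efficiency = (1 - 0.0512799)*100 = 94.872 %


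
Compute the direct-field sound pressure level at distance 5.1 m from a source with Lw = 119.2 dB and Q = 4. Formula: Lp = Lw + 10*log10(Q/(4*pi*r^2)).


4*pi*r^2 = 4*pi*5.1^2 = 326.851 m^2
Q / (4*pi*r^2) = 4 / 326.851 = 0.012238
Lp = 119.2 + 10*log10(0.012238) = 100.08 dB


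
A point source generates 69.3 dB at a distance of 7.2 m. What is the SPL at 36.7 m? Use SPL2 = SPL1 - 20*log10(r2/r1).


r2/r1 = 36.7/7.2 = 5.09722
Correction = 20*log10(5.09722) = 14.1467 dB
SPL2 = 69.3 - 14.1467 = 55.153 dB


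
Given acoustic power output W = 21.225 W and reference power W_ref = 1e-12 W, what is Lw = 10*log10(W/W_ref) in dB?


W / W_ref = 21.225 / 1e-12 = 2.1225e+13
Lw = 10 * log10(2.1225e+13) = 133.27 dB


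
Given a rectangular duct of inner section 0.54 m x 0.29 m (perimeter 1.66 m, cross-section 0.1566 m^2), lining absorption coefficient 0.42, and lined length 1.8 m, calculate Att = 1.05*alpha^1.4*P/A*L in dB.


alpha^1.4 = 0.42^1.4 = 0.296858
Attenuation rate = 1.05 * alpha^1.4 * P / A
= 1.05 * 0.296858 * 1.66 / 0.1566 = 3.30411 dB/m
Total Att = 3.30411 * 1.8 = 5.9474 dB


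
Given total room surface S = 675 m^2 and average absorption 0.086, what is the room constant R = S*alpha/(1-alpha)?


R = 675 * 0.086 / (1 - 0.086) = 63.512 m^2


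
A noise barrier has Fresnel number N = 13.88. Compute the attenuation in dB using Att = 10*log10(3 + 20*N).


3 + 20*N = 3 + 20*13.88 = 280.6
Att = 10*log10(280.6) = 24.481 dB


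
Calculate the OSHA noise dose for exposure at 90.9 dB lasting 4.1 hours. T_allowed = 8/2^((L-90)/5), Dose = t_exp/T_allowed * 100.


T_allowed = 8 / 2^((90.9 - 90)/5) = 7.06162 hr
Dose = 4.1 / 7.06162 * 100 = 58.06 %


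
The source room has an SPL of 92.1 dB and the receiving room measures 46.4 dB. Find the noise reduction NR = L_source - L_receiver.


NR = L_source - L_receiver (difference between source and receiving room levels)
NR = 92.1 - 46.4 = 45.7 dB


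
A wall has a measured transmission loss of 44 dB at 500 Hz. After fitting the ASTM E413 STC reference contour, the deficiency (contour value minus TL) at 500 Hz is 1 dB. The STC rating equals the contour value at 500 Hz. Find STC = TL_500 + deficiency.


By ASTM E413, STC = value of the fitted reference contour at 500 Hz.
Contour value at 500 Hz = TL_500 + deficiency = 44 + 1 = 45
STC = 45


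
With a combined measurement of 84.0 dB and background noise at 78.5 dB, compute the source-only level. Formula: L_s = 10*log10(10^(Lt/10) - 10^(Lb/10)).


10^(84.0/10) = 2.51189e+08
10^(78.5/10) = 7.07946e+07
Difference = 2.51189e+08 - 7.07946e+07 = 1.80394e+08
L_source = 10*log10(1.80394e+08) = 82.562 dB


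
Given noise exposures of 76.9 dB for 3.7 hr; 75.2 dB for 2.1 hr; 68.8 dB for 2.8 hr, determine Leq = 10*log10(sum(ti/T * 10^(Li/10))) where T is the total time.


T_total = 3.7 + 2.1 + 2.8 = 8.6 hr
(3.7/8.6) * 10^(76.9/10) = 2.10719e+07
(2.1/8.6) * 10^(75.2/10) = 8.08576e+06
(2.8/8.6) * 10^(68.8/10) = 2.46979e+06
Sum = 2.10719e+07 + 8.08576e+06 + 2.46979e+06 = 3.16274e+07
Leq = 10*log10(3.16274e+07) = 75.001 dB


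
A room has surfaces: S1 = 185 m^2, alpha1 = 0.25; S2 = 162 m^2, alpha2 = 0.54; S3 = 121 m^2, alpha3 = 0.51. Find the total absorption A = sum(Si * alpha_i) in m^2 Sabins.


185 * 0.25 = 46.25
162 * 0.54 = 87.48
121 * 0.51 = 61.71
A_total = 46.25 + 87.48 + 61.71 = 195.44 m^2


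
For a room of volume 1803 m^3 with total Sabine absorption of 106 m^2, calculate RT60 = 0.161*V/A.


RT60 = 0.161 * 1803 / 106 = 2.7385 s


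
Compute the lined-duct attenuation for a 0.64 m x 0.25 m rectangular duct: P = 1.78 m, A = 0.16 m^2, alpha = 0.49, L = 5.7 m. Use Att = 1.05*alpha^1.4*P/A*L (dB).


alpha^1.4 = 0.49^1.4 = 0.368362
Attenuation rate = 1.05 * alpha^1.4 * P / A
= 1.05 * 0.368362 * 1.78 / 0.16 = 4.30293 dB/m
Total Att = 4.30293 * 5.7 = 24.527 dB


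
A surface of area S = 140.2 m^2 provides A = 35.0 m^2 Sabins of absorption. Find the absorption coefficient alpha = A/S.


Absorption coefficient = absorbed power / incident power
alpha = A / S = 35.0 / 140.2 = 0.24964


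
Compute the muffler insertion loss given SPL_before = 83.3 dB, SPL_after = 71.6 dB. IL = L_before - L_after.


Insertion loss = SPL without muffler - SPL with muffler
IL = 83.3 - 71.6 = 11.7 dB


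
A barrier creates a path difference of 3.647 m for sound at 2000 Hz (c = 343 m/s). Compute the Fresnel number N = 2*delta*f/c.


N = 2*delta*f/c = 2*delta/lambda, where lambda = c/f
lambda = 343 / 2000 = 0.1715 m
N = 2 * 3.647 / 0.1715 = 42.531


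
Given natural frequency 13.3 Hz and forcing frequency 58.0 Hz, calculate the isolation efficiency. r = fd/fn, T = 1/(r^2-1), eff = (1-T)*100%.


r = 58.0 / 13.3 = 4.3609
r^2 - 1 = 4.3609^2 - 1 = 18.0174
T = 1/18.0174 = 0.0555019
Efficiency = (1 - 0.0555019)*100 = 94.45 %


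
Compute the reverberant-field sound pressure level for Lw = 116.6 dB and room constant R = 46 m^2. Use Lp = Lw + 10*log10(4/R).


4/R = 4/46 = 0.0869565
Lp = 116.6 + 10*log10(0.0869565) = 105.99 dB


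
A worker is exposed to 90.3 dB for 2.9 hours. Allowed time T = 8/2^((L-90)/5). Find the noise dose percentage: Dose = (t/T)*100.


T_allowed = 8 / 2^((90.3 - 90)/5) = 7.67411 hr
Dose = 2.9 / 7.67411 * 100 = 37.789 %


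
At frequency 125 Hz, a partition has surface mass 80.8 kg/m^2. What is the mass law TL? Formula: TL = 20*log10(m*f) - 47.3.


m * f = 80.8 * 125 = 10100
20*log10(10100) = 80.0864 dB
TL = 80.0864 - 47.3 = 32.786 dB


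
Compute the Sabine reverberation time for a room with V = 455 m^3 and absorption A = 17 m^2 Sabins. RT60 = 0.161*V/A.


RT60 = 0.161 * 455 / 17 = 4.3091 s


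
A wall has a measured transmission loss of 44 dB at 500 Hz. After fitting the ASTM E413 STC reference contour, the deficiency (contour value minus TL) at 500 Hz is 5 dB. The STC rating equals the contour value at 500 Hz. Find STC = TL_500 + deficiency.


By ASTM E413, STC = value of the fitted reference contour at 500 Hz.
Contour value at 500 Hz = TL_500 + deficiency = 44 + 5 = 49
STC = 49


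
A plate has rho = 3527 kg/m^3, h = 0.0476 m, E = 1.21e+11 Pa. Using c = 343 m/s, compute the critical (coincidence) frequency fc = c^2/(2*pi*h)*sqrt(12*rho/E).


12*rho/E = 12*3527/1.21e+11 = 3.49785e-07
sqrt(12*rho/E) = sqrt(3.49785e-07) = 0.000591426
c^2/(2*pi*h) = 343^2/(2*pi*0.0476) = 393370
fc = 393370 * 0.000591426 = 232.65 Hz


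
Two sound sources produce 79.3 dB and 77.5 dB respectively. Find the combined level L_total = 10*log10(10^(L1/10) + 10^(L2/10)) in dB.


10^(79.3/10) = 8.51138e+07
10^(77.5/10) = 5.62341e+07
Sum = 8.51138e+07 + 5.62341e+07 = 1.41348e+08
L_total = 10*log10(1.41348e+08) = 81.503 dB


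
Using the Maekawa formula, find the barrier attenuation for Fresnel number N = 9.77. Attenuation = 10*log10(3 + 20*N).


3 + 20*N = 3 + 20*9.77 = 198.4
Att = 10*log10(198.4) = 22.975 dB


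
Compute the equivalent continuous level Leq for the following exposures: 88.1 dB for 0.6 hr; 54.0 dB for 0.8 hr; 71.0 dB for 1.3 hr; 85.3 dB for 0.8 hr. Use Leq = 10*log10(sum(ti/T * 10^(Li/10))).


T_total = 0.6 + 0.8 + 1.3 + 0.8 = 3.5 hr
(0.6/3.5) * 10^(88.1/10) = 1.10684e+08
(0.8/3.5) * 10^(54.0/10) = 57414.5
(1.3/3.5) * 10^(71.0/10) = 4.67601e+06
(0.8/3.5) * 10^(85.3/10) = 7.74501e+07
Sum = 1.10684e+08 + 57414.5 + 4.67601e+06 + 7.74501e+07 = 1.92868e+08
Leq = 10*log10(1.92868e+08) = 82.853 dB


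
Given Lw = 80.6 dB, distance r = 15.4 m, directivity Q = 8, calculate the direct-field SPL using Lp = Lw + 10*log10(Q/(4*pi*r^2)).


4*pi*r^2 = 4*pi*15.4^2 = 2980.24 m^2
Q / (4*pi*r^2) = 8 / 2980.24 = 0.00268435
Lp = 80.6 + 10*log10(0.00268435) = 54.888 dB


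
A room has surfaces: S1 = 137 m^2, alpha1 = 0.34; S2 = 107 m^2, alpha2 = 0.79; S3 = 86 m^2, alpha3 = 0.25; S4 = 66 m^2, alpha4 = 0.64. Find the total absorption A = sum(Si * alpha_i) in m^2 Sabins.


137 * 0.34 = 46.58
107 * 0.79 = 84.53
86 * 0.25 = 21.5
66 * 0.64 = 42.24
A_total = 46.58 + 84.53 + 21.5 + 42.24 = 194.85 m^2


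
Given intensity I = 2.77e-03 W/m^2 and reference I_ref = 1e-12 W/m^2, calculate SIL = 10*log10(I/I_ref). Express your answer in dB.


I / I_ref = 2.77e-03 / 1e-12 = 2.77e+09
SIL = 10 * log10(2.77e+09) = 94.425 dB


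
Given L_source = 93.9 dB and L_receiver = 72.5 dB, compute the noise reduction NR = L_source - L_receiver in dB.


NR = L_source - L_receiver (difference between source and receiving room levels)
NR = 93.9 - 72.5 = 21.4 dB


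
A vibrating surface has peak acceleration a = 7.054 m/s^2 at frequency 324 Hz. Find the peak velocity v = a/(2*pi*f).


omega = 2*pi*f = 2*pi*324 = 2035.75 rad/s
v = a / omega = 7.054 / 2035.75 = 0.0034651 m/s


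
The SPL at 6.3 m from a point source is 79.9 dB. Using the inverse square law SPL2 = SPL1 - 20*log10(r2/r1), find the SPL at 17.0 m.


r2/r1 = 17.0/6.3 = 2.69841
Correction = 20*log10(2.69841) = 8.62216 dB
SPL2 = 79.9 - 8.62216 = 71.278 dB


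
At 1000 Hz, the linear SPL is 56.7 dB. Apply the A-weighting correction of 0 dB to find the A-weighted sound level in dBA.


A-weighting table: 1000 Hz -> 0 dB correction
SPL_A = SPL + correction = 56.7 + (0) = 56.7 dBA


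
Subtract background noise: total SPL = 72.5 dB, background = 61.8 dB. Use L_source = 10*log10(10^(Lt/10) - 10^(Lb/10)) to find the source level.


10^(72.5/10) = 1.77828e+07
10^(61.8/10) = 1.51356e+06
Difference = 1.77828e+07 - 1.51356e+06 = 1.62692e+07
L_source = 10*log10(1.62692e+07) = 72.114 dB


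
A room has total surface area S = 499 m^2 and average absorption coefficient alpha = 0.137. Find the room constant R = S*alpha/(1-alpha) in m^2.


R = 499 * 0.137 / (1 - 0.137) = 79.216 m^2


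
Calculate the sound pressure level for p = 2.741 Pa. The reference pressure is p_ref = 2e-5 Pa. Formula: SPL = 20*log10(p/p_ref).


p / p_ref = 2.741 / 2e-5 = 137050
SPL = 20 * log10(137050) = 102.74 dB


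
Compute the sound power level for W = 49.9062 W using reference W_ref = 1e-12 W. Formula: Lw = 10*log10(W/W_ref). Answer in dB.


W / W_ref = 49.9062 / 1e-12 = 4.99062e+13
Lw = 10 * log10(4.99062e+13) = 136.98 dB


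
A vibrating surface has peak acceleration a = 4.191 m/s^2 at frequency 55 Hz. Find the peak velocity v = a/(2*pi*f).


omega = 2*pi*f = 2*pi*55 = 345.575 rad/s
v = a / omega = 4.191 / 345.575 = 0.012128 m/s


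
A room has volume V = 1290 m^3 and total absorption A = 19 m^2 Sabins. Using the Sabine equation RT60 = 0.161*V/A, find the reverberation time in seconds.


RT60 = 0.161 * 1290 / 19 = 10.931 s


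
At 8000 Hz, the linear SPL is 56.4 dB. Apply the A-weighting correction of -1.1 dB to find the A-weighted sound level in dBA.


A-weighting table: 8000 Hz -> -1.1 dB correction
SPL_A = SPL + correction = 56.4 + (-1.1) = 55.3 dBA


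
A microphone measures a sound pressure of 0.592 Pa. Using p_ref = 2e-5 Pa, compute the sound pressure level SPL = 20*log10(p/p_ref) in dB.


p / p_ref = 0.592 / 2e-5 = 29600
SPL = 20 * log10(29600) = 89.426 dB


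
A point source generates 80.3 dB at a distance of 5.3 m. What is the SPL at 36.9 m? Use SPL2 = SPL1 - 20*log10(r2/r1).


r2/r1 = 36.9/5.3 = 6.96226
Correction = 20*log10(6.96226) = 16.855 dB
SPL2 = 80.3 - 16.855 = 63.445 dB


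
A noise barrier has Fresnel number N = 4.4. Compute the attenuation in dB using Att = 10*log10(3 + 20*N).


3 + 20*N = 3 + 20*4.4 = 91
Att = 10*log10(91) = 19.59 dB


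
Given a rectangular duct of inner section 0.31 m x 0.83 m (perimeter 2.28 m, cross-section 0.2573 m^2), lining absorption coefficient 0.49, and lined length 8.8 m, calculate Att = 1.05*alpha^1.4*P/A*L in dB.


alpha^1.4 = 0.49^1.4 = 0.368362
Attenuation rate = 1.05 * alpha^1.4 * P / A
= 1.05 * 0.368362 * 2.28 / 0.2573 = 3.42736 dB/m
Total Att = 3.42736 * 8.8 = 30.161 dB


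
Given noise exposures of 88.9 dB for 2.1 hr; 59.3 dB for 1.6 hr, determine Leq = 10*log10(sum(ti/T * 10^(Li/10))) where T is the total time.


T_total = 2.1 + 1.6 = 3.7 hr
(2.1/3.7) * 10^(88.9/10) = 4.40573e+08
(1.6/3.7) * 10^(59.3/10) = 368060
Sum = 4.40573e+08 + 368060 = 4.40941e+08
Leq = 10*log10(4.40941e+08) = 86.444 dB


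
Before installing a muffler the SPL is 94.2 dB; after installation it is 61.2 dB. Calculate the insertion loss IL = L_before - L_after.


Insertion loss = SPL without muffler - SPL with muffler
IL = 94.2 - 61.2 = 33 dB


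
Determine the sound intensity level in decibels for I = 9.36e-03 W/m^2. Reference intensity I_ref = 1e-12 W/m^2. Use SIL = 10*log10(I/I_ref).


I / I_ref = 9.36e-03 / 1e-12 = 9.36e+09
SIL = 10 * log10(9.36e+09) = 99.713 dB


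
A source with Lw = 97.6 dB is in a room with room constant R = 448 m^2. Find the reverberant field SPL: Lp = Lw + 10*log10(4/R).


4/R = 4/448 = 0.00892857
Lp = 97.6 + 10*log10(0.00892857) = 77.108 dB


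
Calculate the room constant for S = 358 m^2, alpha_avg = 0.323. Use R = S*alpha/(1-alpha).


R = 358 * 0.323 / (1 - 0.323) = 170.8 m^2


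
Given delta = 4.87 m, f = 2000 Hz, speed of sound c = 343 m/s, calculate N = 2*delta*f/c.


N = 2*delta*f/c = 2*delta/lambda, where lambda = c/f
lambda = 343 / 2000 = 0.1715 m
N = 2 * 4.87 / 0.1715 = 56.793


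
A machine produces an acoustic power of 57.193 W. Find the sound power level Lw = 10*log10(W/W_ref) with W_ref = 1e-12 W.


W / W_ref = 57.193 / 1e-12 = 5.7193e+13
Lw = 10 * log10(5.7193e+13) = 137.57 dB


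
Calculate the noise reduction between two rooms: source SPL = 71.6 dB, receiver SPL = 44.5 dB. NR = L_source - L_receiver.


NR = L_source - L_receiver (difference between source and receiving room levels)
NR = 71.6 - 44.5 = 27.1 dB


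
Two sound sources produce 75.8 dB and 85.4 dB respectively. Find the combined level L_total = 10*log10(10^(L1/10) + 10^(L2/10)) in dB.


10^(75.8/10) = 3.80189e+07
10^(85.4/10) = 3.46737e+08
Sum = 3.80189e+07 + 3.46737e+08 = 3.84756e+08
L_total = 10*log10(3.84756e+08) = 85.852 dB


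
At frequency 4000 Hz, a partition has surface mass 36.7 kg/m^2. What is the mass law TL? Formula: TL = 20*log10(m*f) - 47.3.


m * f = 36.7 * 4000 = 146800
20*log10(146800) = 103.335 dB
TL = 103.335 - 47.3 = 56.035 dB


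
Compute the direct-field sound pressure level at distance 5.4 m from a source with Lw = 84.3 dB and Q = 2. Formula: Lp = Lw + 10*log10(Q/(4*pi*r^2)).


4*pi*r^2 = 4*pi*5.4^2 = 366.435 m^2
Q / (4*pi*r^2) = 2 / 366.435 = 0.00545799
Lp = 84.3 + 10*log10(0.00545799) = 61.67 dB


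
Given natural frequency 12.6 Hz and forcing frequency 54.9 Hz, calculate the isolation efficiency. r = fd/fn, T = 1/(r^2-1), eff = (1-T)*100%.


r = 54.9 / 12.6 = 4.35714
r^2 - 1 = 4.35714^2 - 1 = 17.9847
T = 1/17.9847 = 0.0556028
Efficiency = (1 - 0.0556028)*100 = 94.44 %


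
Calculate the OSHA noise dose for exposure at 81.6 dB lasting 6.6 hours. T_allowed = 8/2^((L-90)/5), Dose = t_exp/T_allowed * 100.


T_allowed = 8 / 2^((81.6 - 90)/5) = 25.6342 hr
Dose = 6.6 / 25.6342 * 100 = 25.747 %


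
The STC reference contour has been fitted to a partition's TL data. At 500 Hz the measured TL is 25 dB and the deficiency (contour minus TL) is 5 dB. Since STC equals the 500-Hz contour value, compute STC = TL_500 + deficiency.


By ASTM E413, STC = value of the fitted reference contour at 500 Hz.
Contour value at 500 Hz = TL_500 + deficiency = 25 + 5 = 30
STC = 30


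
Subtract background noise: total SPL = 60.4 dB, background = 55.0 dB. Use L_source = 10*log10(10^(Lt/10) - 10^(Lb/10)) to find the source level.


10^(60.4/10) = 1.09648e+06
10^(55.0/10) = 316228
Difference = 1.09648e+06 - 316228 = 780252
L_source = 10*log10(780252) = 58.922 dB


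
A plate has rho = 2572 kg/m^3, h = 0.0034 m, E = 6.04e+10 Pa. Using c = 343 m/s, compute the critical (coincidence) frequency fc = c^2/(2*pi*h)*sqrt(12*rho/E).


12*rho/E = 12*2572/6.04e+10 = 5.10993e-07
sqrt(12*rho/E) = sqrt(5.10993e-07) = 0.000714838
c^2/(2*pi*h) = 343^2/(2*pi*0.0034) = 5.50718e+06
fc = 5.50718e+06 * 0.000714838 = 3936.7 Hz


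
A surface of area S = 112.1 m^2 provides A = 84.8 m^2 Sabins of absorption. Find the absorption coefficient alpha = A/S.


Absorption coefficient = absorbed power / incident power
alpha = A / S = 84.8 / 112.1 = 0.75647


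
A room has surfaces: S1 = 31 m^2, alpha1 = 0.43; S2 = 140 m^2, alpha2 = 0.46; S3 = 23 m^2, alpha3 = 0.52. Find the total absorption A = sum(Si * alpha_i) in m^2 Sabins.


31 * 0.43 = 13.33
140 * 0.46 = 64.4
23 * 0.52 = 11.96
A_total = 13.33 + 64.4 + 11.96 = 89.69 m^2


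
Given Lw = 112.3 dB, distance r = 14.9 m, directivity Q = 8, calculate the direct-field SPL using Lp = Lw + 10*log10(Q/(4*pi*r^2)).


4*pi*r^2 = 4*pi*14.9^2 = 2789.86 m^2
Q / (4*pi*r^2) = 8 / 2789.86 = 0.00286753
Lp = 112.3 + 10*log10(0.00286753) = 86.875 dB


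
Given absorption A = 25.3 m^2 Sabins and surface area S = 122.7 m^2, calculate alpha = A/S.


Absorption coefficient = absorbed power / incident power
alpha = A / S = 25.3 / 122.7 = 0.20619


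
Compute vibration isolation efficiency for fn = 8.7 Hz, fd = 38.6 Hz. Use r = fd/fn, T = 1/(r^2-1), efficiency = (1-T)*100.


r = 38.6 / 8.7 = 4.43678
r^2 - 1 = 4.43678^2 - 1 = 18.685
T = 1/18.685 = 0.0535189
Efficiency = (1 - 0.0535189)*100 = 94.648 %


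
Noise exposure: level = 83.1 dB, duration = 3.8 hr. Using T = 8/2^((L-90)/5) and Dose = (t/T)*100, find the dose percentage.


T_allowed = 8 / 2^((83.1 - 90)/5) = 20.8215 hr
Dose = 3.8 / 20.8215 * 100 = 18.25 %


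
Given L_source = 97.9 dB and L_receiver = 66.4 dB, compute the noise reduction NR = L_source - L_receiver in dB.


NR = L_source - L_receiver (difference between source and receiving room levels)
NR = 97.9 - 66.4 = 31.5 dB


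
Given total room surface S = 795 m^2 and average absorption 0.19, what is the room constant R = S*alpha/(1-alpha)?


R = 795 * 0.19 / (1 - 0.19) = 186.48 m^2


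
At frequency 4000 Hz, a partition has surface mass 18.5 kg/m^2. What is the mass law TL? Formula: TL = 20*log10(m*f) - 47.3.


m * f = 18.5 * 4000 = 74000
20*log10(74000) = 97.3846 dB
TL = 97.3846 - 47.3 = 50.085 dB


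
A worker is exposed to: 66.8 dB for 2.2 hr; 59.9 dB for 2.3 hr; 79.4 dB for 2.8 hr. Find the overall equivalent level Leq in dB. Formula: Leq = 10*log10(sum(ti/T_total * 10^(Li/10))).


T_total = 2.2 + 2.3 + 2.8 = 7.3 hr
(2.2/7.3) * 10^(66.8/10) = 1.44245e+06
(2.3/7.3) * 10^(59.9/10) = 307897
(2.8/7.3) * 10^(79.4/10) = 3.34068e+07
Sum = 1.44245e+06 + 307897 + 3.34068e+07 = 3.51571e+07
Leq = 10*log10(3.51571e+07) = 75.46 dB


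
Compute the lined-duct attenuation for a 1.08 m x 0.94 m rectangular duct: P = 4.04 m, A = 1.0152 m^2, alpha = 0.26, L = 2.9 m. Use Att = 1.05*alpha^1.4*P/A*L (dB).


alpha^1.4 = 0.26^1.4 = 0.151692
Attenuation rate = 1.05 * alpha^1.4 * P / A
= 1.05 * 0.151692 * 4.04 / 1.0152 = 0.633843 dB/m
Total Att = 0.633843 * 2.9 = 1.8381 dB


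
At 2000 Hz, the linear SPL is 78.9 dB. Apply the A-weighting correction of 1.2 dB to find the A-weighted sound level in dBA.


A-weighting table: 2000 Hz -> 1.2 dB correction
SPL_A = SPL + correction = 78.9 + (1.2) = 80.1 dBA


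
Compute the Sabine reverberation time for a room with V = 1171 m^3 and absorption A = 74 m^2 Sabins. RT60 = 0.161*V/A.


RT60 = 0.161 * 1171 / 74 = 2.5477 s


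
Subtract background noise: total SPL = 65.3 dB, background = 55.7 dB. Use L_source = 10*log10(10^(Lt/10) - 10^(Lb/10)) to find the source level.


10^(65.3/10) = 3.38844e+06
10^(55.7/10) = 371535
Difference = 3.38844e+06 - 371535 = 3.0169e+06
L_source = 10*log10(3.0169e+06) = 64.796 dB


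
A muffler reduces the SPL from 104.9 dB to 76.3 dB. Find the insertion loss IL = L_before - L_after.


Insertion loss = SPL without muffler - SPL with muffler
IL = 104.9 - 76.3 = 28.6 dB


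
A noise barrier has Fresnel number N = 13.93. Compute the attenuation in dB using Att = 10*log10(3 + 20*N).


3 + 20*N = 3 + 20*13.93 = 281.6
Att = 10*log10(281.6) = 24.496 dB


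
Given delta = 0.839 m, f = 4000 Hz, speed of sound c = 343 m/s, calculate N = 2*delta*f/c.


N = 2*delta*f/c = 2*delta/lambda, where lambda = c/f
lambda = 343 / 4000 = 0.08575 m
N = 2 * 0.839 / 0.08575 = 19.569


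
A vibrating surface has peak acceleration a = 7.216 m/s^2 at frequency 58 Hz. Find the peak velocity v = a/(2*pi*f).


omega = 2*pi*f = 2*pi*58 = 364.425 rad/s
v = a / omega = 7.216 / 364.425 = 0.019801 m/s


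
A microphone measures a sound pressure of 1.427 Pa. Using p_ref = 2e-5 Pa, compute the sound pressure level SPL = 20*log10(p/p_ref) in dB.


p / p_ref = 1.427 / 2e-5 = 71350
SPL = 20 * log10(71350) = 97.068 dB


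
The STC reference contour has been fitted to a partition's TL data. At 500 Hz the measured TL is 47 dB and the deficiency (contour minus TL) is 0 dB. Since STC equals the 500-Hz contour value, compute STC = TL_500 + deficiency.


By ASTM E413, STC = value of the fitted reference contour at 500 Hz.
Contour value at 500 Hz = TL_500 + deficiency = 47 + 0 = 47
STC = 47
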